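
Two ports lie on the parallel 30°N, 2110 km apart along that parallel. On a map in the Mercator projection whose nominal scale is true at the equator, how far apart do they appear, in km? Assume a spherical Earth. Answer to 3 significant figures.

2440 km

The Mercator projection is conformal; its linear scale factor is the same in every direction and equals sec φ = 1/cos φ.
Along the parallel, k = sec 30° = 1/0.8660 = 1.155.
Map distance = 2110 × 1.155 ≈ 2440 km.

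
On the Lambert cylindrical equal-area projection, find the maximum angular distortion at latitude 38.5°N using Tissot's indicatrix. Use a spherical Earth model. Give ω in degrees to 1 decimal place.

27.8°

The Lambert cylindrical equal-area projection is the cylindrical equal-area projection with its standard parallel at the equator (φ₀ = 0). Cylindrical equal-area (φ₀ = 0°): h = cos φ / cos 0° along meridians, k = cos 0° / cos φ along parallels; h·k = 1.
At 38.5°: h = 0.7826, k = 1.278; principal scales a = 1.278, b = 0.7826.
sin(ω/2) = (a − b)/(a + b) = 0.4952/2.060 = 0.2403, so ω = 2 arcsin(0.2403) ≈ 27.8°.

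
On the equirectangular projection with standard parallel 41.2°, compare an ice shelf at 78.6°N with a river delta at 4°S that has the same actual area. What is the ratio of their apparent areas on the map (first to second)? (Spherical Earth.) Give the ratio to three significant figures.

5.05

In the equirectangular projection with standard parallel φ₀ = 41.2° (x = Rλ cos φ₀, y = Rφ), meridians are true-scale (h = 1) and the parallel scale is k = cos φ₀ / cos φ.
Areal scale at 78.6°: h·k = 1.000 × 3.807 = 3.807.
Areal scale at 4°: h·k = 1.000 × 0.7543 = 0.7543.
Ratio = 3.807/0.7543 ≈ 5.05.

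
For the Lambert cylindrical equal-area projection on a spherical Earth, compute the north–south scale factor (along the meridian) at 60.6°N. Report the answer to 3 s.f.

The Lambert cylindrical equal-area projection is the cylindrical equal-area projection with its standard parallel at the equator (φ₀ = 0). For cylindrical equal-area with standard parallel φ₀, h = cos φ / cos φ₀ and k = cos φ₀ / cos φ, so h·k = 1.
h = cos 60.6° / cos 0° = 0.4909/1.000 = 0.4909.

0.491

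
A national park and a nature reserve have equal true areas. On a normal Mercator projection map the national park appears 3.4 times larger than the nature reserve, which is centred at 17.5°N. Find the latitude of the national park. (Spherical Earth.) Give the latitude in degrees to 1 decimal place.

On Mercator, (apparent₁)/(apparent₂) = sec²φ₁ / sec²φ₂ when true areas are equal.
cos²φ₂ / cos²φ₁ = 3.4  ⇒  cos φ₁ = cos 17.5° / √3.4 = 0.9537/1.844 = 0.5172.
φ₁ = arccos(0.5172) ≈ 58.9°.

58.9°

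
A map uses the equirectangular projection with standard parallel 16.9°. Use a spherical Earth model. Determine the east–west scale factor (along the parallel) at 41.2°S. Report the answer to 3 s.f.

With standard parallel φ₀ = 16.9°, the equirectangular projection gives x = Rλ cos φ₀, y = Rφ, so h = 1 and k = cos 16.9° / cos φ.
k = cos 16.9° / cos 41.2° = 0.9568/0.7524 = 1.272.

1.27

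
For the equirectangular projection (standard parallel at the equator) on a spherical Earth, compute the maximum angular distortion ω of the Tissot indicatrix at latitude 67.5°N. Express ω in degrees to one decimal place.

In the plate carrée (x = Rλ, y = Rφ), meridians are true-scale (h = 1) and parallels are stretched by k = sec φ.
At 67.5°: h = 1.000, k = 2.613; principal scales a = 2.613, b = 1.000.
sin(ω/2) = (a − b)/(a + b) = 1.613/3.613 = 0.4465, so ω = 2 arcsin(0.4465) ≈ 53.0°.

53.0°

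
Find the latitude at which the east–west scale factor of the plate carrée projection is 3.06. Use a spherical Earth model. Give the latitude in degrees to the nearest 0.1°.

70.9°

Plate carrée: h = 1, k = sec φ along parallels.
sec φ = 3.06  ⇒  cos φ = 0.3268  ⇒  φ ≈ 70.9°.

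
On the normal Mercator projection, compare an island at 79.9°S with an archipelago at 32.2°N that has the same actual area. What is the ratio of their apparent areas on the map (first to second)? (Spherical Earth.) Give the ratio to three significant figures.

23.3

Mercator areal scale is sec²φ.
At 79.9°: sec²(79.9°) = 1/0.1754² = 32.52.
At 32.2°: sec²(32.2°) = 1/0.8462² = 1.397.
Ratio = 32.52/1.397 = cos²(32.2°)/cos²(79.9°) ≈ 23.3.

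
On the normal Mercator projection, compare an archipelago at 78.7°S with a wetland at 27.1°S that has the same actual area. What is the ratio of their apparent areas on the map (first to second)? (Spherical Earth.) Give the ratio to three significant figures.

20.6

Mercator areal scale is sec²φ.
At 78.7°: sec²(78.7°) = 1/0.1959² = 26.05.
At 27.1°: sec²(27.1°) = 1/0.8902² = 1.262.
Ratio = 26.05/1.262 = cos²(27.1°)/cos²(78.7°) ≈ 20.6.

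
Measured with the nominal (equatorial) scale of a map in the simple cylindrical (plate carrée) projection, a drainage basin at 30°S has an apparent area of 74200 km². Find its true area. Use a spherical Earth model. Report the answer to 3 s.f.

64300 km²

Plate carrée maps x = Rλ, y = Rφ. The meridian scale is h = 1 and the parallel scale is k = 1/cos φ = sec φ.
Areal scale = h·k = 1 × sec φ; at 30°, h = 1.000, k = 1.155, so h·k = 1.155.
True area = apparent / (areal scale) = 74200 / 1.155 ≈ 64300 km².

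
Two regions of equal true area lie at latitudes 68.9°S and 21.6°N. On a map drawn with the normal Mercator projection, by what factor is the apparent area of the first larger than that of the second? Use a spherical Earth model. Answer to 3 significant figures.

Mercator is conformal with k = sec φ, so areal scale = k² = sec²φ.
At 68.9°: sec²(68.9°) = 1/0.3600² = 7.716.
At 21.6°: sec²(21.6°) = 1/0.9298² = 1.157.
Ratio = 7.716/1.157 = cos²(21.6°)/cos²(68.9°) ≈ 6.67.

6.67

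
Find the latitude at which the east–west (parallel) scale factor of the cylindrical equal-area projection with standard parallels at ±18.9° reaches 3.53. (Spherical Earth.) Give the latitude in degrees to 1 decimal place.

74.5°

Cylindrical equal-area (φ₀ = 18.9°): h = cos φ / cos 18.9° along meridians, k = cos 18.9° / cos φ along parallels; h·k = 1.
k = cos φ₀ / cos φ = 3.53  ⇒  cos φ = cos 18.9° / 3.53 = 0.2680.
φ = arccos(0.2680) ≈ 74.5°.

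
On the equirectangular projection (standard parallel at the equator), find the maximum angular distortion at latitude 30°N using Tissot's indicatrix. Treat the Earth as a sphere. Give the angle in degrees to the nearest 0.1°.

Plate carrée maps x = Rλ, y = Rφ. The meridian scale is h = 1 and the parallel scale is k = 1/cos φ = sec φ.
At 30°: h = 1.000, k = 1.155; principal scales a = 1.155, b = 1.000.
sin(ω/2) = (a − b)/(a + b) = 0.1547/2.155 = 0.07180, so ω = 2 arcsin(0.07180) ≈ 8.2°.

8.2°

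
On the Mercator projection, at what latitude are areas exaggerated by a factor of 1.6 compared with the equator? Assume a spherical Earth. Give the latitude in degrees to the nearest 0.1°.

Mercator areal scale is sec²φ.
sec²φ = 1.6  ⇒  cos²φ = 0.6250  ⇒  cos φ = 0.7906.
φ = arccos(0.7906) ≈ 37.8°.

37.8°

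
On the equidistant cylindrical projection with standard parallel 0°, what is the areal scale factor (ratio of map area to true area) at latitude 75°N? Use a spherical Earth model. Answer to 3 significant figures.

3.86

Plate carrée maps x = Rλ, y = Rφ. The meridian scale is h = 1 and the parallel scale is k = 1/cos φ = sec φ.
Areal scale = h·k = 1 × sec φ; at 75°, h = 1.000, k = 3.864, so h·k = 3.864.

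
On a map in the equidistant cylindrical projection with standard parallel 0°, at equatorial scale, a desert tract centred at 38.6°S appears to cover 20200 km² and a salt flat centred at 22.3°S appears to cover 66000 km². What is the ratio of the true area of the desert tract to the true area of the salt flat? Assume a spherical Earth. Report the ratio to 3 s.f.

On the plate carrée, areal scale = h·k = 1 × sec φ, so true area = apparent × cos φ.
True area of desert tract: 20200 × cos(38.6°) = 20200 × 0.7815 = 15790 km².
True area of salt flat: 66000 × cos(22.3°) = 66000 × 0.9252 = 61060 km².
Ratio = 15790 / 61060 ≈ 0.259.

0.259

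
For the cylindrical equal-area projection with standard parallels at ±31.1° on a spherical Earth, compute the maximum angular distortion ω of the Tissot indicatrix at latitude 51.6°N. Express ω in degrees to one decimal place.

A cylindrical equal-area projection with standard parallel φ₀ has meridian scale h = cos φ / cos φ₀ and parallel scale k = cos φ₀ / cos φ (so areas are preserved, h·k = 1).
At 51.6°: h = 0.7254, k = 1.379; principal scales a = 1.379, b = 0.7254.
sin(ω/2) = (a − b)/(a + b) = 0.6531/2.104 = 0.3104, so ω = 2 arcsin(0.3104) ≈ 36.2°.

36.2°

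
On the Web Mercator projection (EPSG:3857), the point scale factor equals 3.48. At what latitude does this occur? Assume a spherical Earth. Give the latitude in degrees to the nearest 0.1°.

Mercator scale is k = sec φ = 1/cos φ.
1/cos φ = 3.48  ⇒  cos φ = 0.2874  ⇒  φ = arccos(0.2874) ≈ 73.3°.

73.3°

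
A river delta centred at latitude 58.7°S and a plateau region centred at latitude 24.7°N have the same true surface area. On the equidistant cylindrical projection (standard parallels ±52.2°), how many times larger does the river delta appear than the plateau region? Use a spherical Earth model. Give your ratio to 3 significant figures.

With standard parallel φ₀ = 52.2°, the equirectangular projection gives x = Rλ cos φ₀, y = Rφ, so h = 1 and k = cos 52.2° / cos φ.
Areal scale at 58.7°: h·k = 1.000 × 1.180 = 1.180.
Areal scale at 24.7°: h·k = 1.000 × 0.6746 = 0.6746.
Ratio = 1.180/0.6746 ≈ 1.75.

1.75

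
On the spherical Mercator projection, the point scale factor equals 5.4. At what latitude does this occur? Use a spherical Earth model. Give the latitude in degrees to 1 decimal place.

Mercator scale is k = sec φ = 1/cos φ.
1/cos φ = 5.4  ⇒  cos φ = 0.1852  ⇒  φ = arccos(0.1852) ≈ 79.3°.

79.3°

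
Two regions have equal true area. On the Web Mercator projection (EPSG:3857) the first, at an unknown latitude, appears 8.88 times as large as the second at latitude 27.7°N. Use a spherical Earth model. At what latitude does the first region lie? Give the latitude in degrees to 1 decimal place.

On Mercator, (apparent₁)/(apparent₂) = sec²φ₁ / sec²φ₂ when true areas are equal.
cos²φ₂ / cos²φ₁ = 8.88  ⇒  cos φ₁ = cos 27.7° / √8.88 = 0.8854/2.980 = 0.2971.
φ₁ = arccos(0.2971) ≈ 72.7°.

72.7°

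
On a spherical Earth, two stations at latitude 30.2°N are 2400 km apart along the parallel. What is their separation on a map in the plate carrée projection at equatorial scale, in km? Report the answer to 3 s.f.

Plate carrée maps x = Rλ, y = Rφ. The meridian scale is h = 1 and the parallel scale is k = 1/cos φ = sec φ.
Along the parallel, k = sec 30.2° = 1/0.8643 = 1.157.
Map distance = 2400 × 1.157 ≈ 2780 km.

2780 km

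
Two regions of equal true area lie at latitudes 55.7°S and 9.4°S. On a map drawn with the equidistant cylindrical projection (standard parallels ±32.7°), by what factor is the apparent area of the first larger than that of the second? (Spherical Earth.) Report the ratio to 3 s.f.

With standard parallel φ₀ = 32.7°, the equirectangular projection gives x = Rλ cos φ₀, y = Rφ, so h = 1 and k = cos 32.7° / cos φ.
Areal scale at 55.7°: h·k = 1.000 × 1.493 = 1.493.
Areal scale at 9.4°: h·k = 1.000 × 0.8530 = 0.8530.
Ratio = 1.493/0.8530 ≈ 1.75.

1.75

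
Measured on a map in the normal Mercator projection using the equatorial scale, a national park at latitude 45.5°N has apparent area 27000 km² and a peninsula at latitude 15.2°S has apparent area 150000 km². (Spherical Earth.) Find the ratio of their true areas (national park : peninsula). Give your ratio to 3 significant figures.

0.0950

On Mercator the areal scale is sec²φ, so true area = apparent × cos²φ.
True area of national park: 27000 × cos²(45.5°) = 27000 × 0.4913 = 13260 km².
True area of peninsula: 150000 × cos²(15.2°) = 150000 × 0.9313 = 139700 km².
Ratio = 13260 / 139700 ≈ 0.0950.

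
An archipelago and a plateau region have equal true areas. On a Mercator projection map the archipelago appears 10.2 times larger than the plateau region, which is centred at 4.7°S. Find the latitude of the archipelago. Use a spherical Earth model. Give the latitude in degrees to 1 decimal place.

Mercator areal scale is sec²φ, so apparent-area ratio = sec²φ₁ / sec²φ₂ = cos²φ₂ / cos²φ₁.
cos²φ₂ / cos²φ₁ = 10.2  ⇒  cos φ₁ = cos 4.7° / √10.2 = 0.9966/3.194 = 0.3121.
φ₁ = arccos(0.3121) ≈ 71.8°.

71.8°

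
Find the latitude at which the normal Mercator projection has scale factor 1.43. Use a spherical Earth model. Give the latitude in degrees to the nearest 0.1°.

Mercator scale is k = sec φ = 1/cos φ.
1/cos φ = 1.43  ⇒  cos φ = 0.6993  ⇒  φ = arccos(0.6993) ≈ 45.6°.

45.6°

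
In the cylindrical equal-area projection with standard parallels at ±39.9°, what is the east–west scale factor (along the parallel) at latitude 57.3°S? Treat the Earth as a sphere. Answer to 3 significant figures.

For cylindrical equal-area with standard parallel φ₀, h = cos φ / cos φ₀ and k = cos φ₀ / cos φ, so h·k = 1.
k = cos 39.9° / cos 57.3° = 0.7672/0.5402 = 1.420.

1.42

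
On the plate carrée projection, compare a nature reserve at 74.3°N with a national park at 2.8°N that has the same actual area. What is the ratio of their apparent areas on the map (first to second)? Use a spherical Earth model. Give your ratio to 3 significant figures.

Plate carrée maps x = Rλ, y = Rφ. The meridian scale is h = 1 and the parallel scale is k = 1/cos φ = sec φ.
Areal scale at 74.3°: h·k = 1.000 × 3.695 = 3.695.
Areal scale at 2.8°: h·k = 1.000 × 1.001 = 1.001.
Ratio = 3.695/1.001 ≈ 3.69.

3.69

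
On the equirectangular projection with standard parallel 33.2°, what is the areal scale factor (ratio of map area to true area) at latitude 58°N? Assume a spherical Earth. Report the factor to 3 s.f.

1.58

In the equirectangular projection with standard parallel φ₀ = 33.2° (x = Rλ cos φ₀, y = Rφ), meridians are true-scale (h = 1) and the parallel scale is k = cos φ₀ / cos φ.
Areal scale = h·k = 1 × cos φ₀ / cos φ; at 58°, h = 1.000, k = 1.579, so h·k = 1.579.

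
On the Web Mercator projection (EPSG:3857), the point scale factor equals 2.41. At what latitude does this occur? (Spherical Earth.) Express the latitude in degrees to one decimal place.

65.5°

Mercator scale is k = sec φ = 1/cos φ.
1/cos φ = 2.41  ⇒  cos φ = 0.4149  ⇒  φ = arccos(0.4149) ≈ 65.5°.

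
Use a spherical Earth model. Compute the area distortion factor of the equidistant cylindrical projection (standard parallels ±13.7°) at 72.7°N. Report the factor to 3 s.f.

With standard parallel φ₀ = 13.7°, the equirectangular projection gives x = Rλ cos φ₀, y = Rφ, so h = 1 and k = cos 13.7° / cos φ.
Areal scale = h·k = 1 × cos φ₀ / cos φ; at 72.7°, h = 1.000, k = 3.267, so h·k = 3.267.

3.27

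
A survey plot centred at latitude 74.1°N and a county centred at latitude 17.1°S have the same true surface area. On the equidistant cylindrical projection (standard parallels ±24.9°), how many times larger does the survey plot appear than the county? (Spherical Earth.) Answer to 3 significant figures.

In the equirectangular projection with standard parallel φ₀ = 24.9° (x = Rλ cos φ₀, y = Rφ), meridians are true-scale (h = 1) and the parallel scale is k = cos φ₀ / cos φ.
Areal scale at 74.1°: h·k = 1.000 × 3.311 = 3.311.
Areal scale at 17.1°: h·k = 1.000 × 0.9490 = 0.9490.
Ratio = 3.311/0.9490 ≈ 3.49.

3.49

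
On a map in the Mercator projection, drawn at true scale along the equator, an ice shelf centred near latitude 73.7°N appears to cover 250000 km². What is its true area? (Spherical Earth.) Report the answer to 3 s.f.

19700 km²

Mercator is conformal, so the point scale is isotropic: h = k = sec φ = 1/cos φ.
Areal scale = k² = sec²φ = 1/cos²(73.7°) = 1/0.2807² = 12.69.
True area = apparent / (areal scale) = 250000 / 12.69 ≈ 19700 km².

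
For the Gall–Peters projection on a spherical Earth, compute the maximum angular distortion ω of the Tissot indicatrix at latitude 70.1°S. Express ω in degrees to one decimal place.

The Gall–Peters projection is cylindrical equal-area with φ₀ = 45°. For cylindrical equal-area with standard parallel φ₀, h = cos φ / cos φ₀ and k = cos φ₀ / cos φ, so h·k = 1.
At 70.1°: h = 0.4814, k = 2.077; principal scales a = 2.077, b = 0.4814.
sin(ω/2) = (a − b)/(a + b) = 1.596/2.559 = 0.6238, so ω = 2 arcsin(0.6238) ≈ 77.2°.

77.2°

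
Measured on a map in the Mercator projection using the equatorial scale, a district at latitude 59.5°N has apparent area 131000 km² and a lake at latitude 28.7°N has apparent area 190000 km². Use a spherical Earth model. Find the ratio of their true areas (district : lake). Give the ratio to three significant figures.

0.231

Since Mercator area scale is 1/cos²φ, the true area equals the apparent area multiplied by cos²φ.
True area of district: 131000 × cos²(59.5°) = 131000 × 0.2576 = 33740 km².
True area of lake: 190000 × cos²(28.7°) = 190000 × 0.7694 = 146200 km².
Ratio = 33740 / 146200 ≈ 0.231.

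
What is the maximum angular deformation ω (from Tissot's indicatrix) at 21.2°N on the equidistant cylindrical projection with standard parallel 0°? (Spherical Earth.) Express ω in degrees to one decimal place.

4.0°

Plate carrée maps x = Rλ, y = Rφ. The meridian scale is h = 1 and the parallel scale is k = 1/cos φ = sec φ.
At 21.2°: h = 1.000, k = 1.073; principal scales a = 1.073, b = 1.000.
sin(ω/2) = (a − b)/(a + b) = 0.07259/2.073 = 0.03502, so ω = 2 arcsin(0.03502) ≈ 4.0°.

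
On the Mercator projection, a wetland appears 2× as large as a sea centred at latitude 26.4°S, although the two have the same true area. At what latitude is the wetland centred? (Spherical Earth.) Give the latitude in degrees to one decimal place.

For equal true areas on Mercator, apparent areas scale as sec²φ, so the ratio is cos²φ₂ / cos²φ₁.
cos²φ₂ / cos²φ₁ = 2  ⇒  cos φ₁ = cos 26.4° / √2 = 0.8957/1.414 = 0.6334.
φ₁ = arccos(0.6334) ≈ 50.7°.

50.7°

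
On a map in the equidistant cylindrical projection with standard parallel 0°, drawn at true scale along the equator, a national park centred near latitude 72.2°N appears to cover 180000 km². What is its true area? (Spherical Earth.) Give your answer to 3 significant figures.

In the plate carrée (x = Rλ, y = Rφ), meridians are true-scale (h = 1) and parallels are stretched by k = sec φ.
Areal scale = h·k = 1 × sec φ; at 72.2°, h = 1.000, k = 3.271, so h·k = 3.271.
True area = apparent / (areal scale) = 180000 / 3.271 ≈ 55000 km².

55000 km²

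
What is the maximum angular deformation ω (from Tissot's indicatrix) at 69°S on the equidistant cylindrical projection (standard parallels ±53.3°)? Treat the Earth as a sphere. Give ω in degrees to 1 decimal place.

With standard parallel φ₀ = 53.3°, the equirectangular projection gives x = Rλ cos φ₀, y = Rφ, so h = 1 and k = cos 53.3° / cos φ.
At 69°: h = 1.000, k = 1.668; principal scales a = 1.668, b = 1.000.
sin(ω/2) = (a − b)/(a + b) = 0.6676/2.668 = 0.2503, so ω = 2 arcsin(0.2503) ≈ 29.0°.

29.0°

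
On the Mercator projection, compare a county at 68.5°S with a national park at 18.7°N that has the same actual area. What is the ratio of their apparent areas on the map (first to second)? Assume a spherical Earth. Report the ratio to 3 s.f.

6.68

Mercator is conformal with k = sec φ, so areal scale = k² = sec²φ.
At 68.5°: sec²(68.5°) = 1/0.3665² = 7.445.
At 18.7°: sec²(18.7°) = 1/0.9472² = 1.115.
Ratio = 7.445/1.115 = cos²(18.7°)/cos²(68.5°) ≈ 6.68.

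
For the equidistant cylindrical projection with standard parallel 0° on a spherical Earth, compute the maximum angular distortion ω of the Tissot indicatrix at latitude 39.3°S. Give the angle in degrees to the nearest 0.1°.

14.6°

For the equirectangular projection with φ₀ = 0 (plate carrée), h = 1 along meridians and k = sec φ along parallels.
At 39.3°: h = 1.000, k = 1.292; principal scales a = 1.292, b = 1.000.
sin(ω/2) = (a − b)/(a + b) = 0.2923/2.292 = 0.1275, so ω = 2 arcsin(0.1275) ≈ 14.6°.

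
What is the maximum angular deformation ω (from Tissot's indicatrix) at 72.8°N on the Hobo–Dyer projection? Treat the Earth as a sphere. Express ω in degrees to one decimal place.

98.2°

Hobo–Dyer is a cylindrical equal-area projection with standard parallels at ±37.5°. Cylindrical equal-area (φ₀ = 37.5°): h = cos φ / cos 37.5° along meridians, k = cos 37.5° / cos φ along parallels; h·k = 1.
At 72.8°: h = 0.3727, k = 2.683; principal scales a = 2.683, b = 0.3727.
sin(ω/2) = (a − b)/(a + b) = 2.310/3.056 = 0.7560, so ω = 2 arcsin(0.7560) ≈ 98.2°.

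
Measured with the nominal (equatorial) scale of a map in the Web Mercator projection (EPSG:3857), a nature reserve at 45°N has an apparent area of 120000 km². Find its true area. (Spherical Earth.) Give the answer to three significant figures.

Mercator is conformal, so the point scale is isotropic: h = k = sec φ = 1/cos φ.
Areal scale = k² = sec²φ = 1/cos²(45°) = 1/0.7071² = 2.000.
True area = apparent / (areal scale) = 120000 / 2.000 ≈ 60000 km².

60000 km²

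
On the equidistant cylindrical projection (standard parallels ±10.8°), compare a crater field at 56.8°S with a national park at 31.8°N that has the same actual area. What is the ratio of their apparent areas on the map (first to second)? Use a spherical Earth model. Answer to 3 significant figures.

In the equirectangular projection with standard parallel φ₀ = 10.8° (x = Rλ cos φ₀, y = Rφ), meridians are true-scale (h = 1) and the parallel scale is k = cos φ₀ / cos φ.
Areal scale at 56.8°: h·k = 1.000 × 1.794 = 1.794.
Areal scale at 31.8°: h·k = 1.000 × 1.156 = 1.156.
Ratio = 1.794/1.156 ≈ 1.55.

1.55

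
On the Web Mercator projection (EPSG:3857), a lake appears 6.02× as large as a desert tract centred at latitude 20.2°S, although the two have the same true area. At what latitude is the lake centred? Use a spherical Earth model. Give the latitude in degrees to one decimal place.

67.5°

On Mercator, (apparent₁)/(apparent₂) = sec²φ₁ / sec²φ₂ when true areas are equal.
cos²φ₂ / cos²φ₁ = 6.02  ⇒  cos φ₁ = cos 20.2° / √6.02 = 0.9385/2.454 = 0.3825.
φ₁ = arccos(0.3825) ≈ 67.5°.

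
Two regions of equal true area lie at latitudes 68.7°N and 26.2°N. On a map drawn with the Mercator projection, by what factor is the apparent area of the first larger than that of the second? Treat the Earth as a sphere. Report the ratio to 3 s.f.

6.10

On Mercator, area is exaggerated by sec²φ = 1/cos²φ.
At 68.7°: sec²(68.7°) = 1/0.3633² = 7.579.
At 26.2°: sec²(26.2°) = 1/0.8973² = 1.242.
Ratio = 7.579/1.242 = cos²(26.2°)/cos²(68.7°) ≈ 6.10.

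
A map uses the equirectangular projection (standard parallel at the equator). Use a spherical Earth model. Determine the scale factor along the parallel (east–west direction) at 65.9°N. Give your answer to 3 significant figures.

2.45

Plate carrée maps x = Rλ, y = Rφ. The meridian scale is h = 1 and the parallel scale is k = 1/cos φ = sec φ.
k = 1/cos 65.9° = 1/0.4083 = 2.449.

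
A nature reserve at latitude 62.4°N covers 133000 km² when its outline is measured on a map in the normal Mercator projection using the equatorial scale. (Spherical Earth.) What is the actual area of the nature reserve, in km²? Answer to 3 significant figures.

28500 km²

The Mercator projection is conformal; its linear scale factor is the same in every direction and equals sec φ = 1/cos φ.
Areal scale = k² = sec²φ = 1/cos²(62.4°) = 1/0.4633² = 4.659.
True area = apparent / (areal scale) = 133000 / 4.659 ≈ 28500 km².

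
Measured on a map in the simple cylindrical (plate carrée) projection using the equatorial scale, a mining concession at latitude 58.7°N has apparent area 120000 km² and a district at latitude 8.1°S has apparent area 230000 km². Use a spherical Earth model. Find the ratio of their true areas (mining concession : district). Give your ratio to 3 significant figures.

Plate carrée has h = 1 and k = sec φ, giving areal scale sec φ; true area = (apparent area) · cos φ.
True area of mining concession: 120000 × cos(58.7°) = 120000 × 0.5195 = 62340 km².
True area of district: 230000 × cos(8.1°) = 230000 × 0.9900 = 227700 km².
Ratio = 62340 / 227700 ≈ 0.274.

0.274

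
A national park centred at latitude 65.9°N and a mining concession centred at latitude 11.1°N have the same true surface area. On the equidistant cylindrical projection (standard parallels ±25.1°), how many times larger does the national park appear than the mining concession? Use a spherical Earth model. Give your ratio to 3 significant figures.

2.40

In the equirectangular projection with standard parallel φ₀ = 25.1° (x = Rλ cos φ₀, y = Rφ), meridians are true-scale (h = 1) and the parallel scale is k = cos φ₀ / cos φ.
Areal scale at 65.9°: h·k = 1.000 × 2.218 = 2.218.
Areal scale at 11.1°: h·k = 1.000 × 0.9228 = 0.9228.
Ratio = 2.218/0.9228 ≈ 2.40.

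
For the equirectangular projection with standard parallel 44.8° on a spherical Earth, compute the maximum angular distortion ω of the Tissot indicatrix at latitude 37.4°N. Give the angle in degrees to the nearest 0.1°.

6.5°

The equidistant cylindrical projection with φ₀ = 44.8° has h = 1 (meridians true) and k = cos φ₀ / cos φ along parallels.
At 37.4°: h = 1.000, k = 0.8932; principal scales a = 1.000, b = 0.8932.
sin(ω/2) = (a − b)/(a + b) = 0.1068/1.893 = 0.05641, so ω = 2 arcsin(0.05641) ≈ 6.5°.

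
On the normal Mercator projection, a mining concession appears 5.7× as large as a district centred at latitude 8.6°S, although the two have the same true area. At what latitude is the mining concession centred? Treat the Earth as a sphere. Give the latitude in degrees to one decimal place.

For equal true areas on Mercator, apparent areas scale as sec²φ, so the ratio is cos²φ₂ / cos²φ₁.
cos²φ₂ / cos²φ₁ = 5.7  ⇒  cos φ₁ = cos 8.6° / √5.7 = 0.9888/2.387 = 0.4141.
φ₁ = arccos(0.4141) ≈ 65.5°.

65.5°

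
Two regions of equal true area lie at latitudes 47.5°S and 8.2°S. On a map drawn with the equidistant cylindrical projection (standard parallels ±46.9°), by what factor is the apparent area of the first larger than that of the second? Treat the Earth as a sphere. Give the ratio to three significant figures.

In the equirectangular projection with standard parallel φ₀ = 46.9° (x = Rλ cos φ₀, y = Rφ), meridians are true-scale (h = 1) and the parallel scale is k = cos φ₀ / cos φ.
Areal scale at 47.5°: h·k = 1.000 × 1.011 = 1.011.
Areal scale at 8.2°: h·k = 1.000 × 0.6903 = 0.6903.
Ratio = 1.011/0.6903 ≈ 1.47.

1.47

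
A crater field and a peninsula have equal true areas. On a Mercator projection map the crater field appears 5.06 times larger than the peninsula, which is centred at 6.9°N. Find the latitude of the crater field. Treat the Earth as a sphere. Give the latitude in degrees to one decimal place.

On Mercator, (apparent₁)/(apparent₂) = sec²φ₁ / sec²φ₂ when true areas are equal.
cos²φ₂ / cos²φ₁ = 5.06  ⇒  cos φ₁ = cos 6.9° / √5.06 = 0.9928/2.249 = 0.4413.
φ₁ = arccos(0.4413) ≈ 63.8°.

63.8°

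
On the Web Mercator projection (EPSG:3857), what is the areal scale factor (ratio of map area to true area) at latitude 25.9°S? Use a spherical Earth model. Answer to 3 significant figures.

1.24

Mercator is conformal, so the point scale is isotropic: h = k = sec φ = 1/cos φ.
Areal scale = k² = sec²φ = 1/cos²(25.9°) = 1/0.8996² = 1.236.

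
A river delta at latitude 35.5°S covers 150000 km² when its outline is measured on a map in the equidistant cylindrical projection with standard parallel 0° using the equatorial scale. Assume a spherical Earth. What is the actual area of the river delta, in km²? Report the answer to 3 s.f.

In the plate carrée (x = Rλ, y = Rφ), meridians are true-scale (h = 1) and parallels are stretched by k = sec φ.
Areal scale = h·k = 1 × sec φ; at 35.5°, h = 1.000, k = 1.228, so h·k = 1.228.
True area = apparent / (areal scale) = 150000 / 1.228 ≈ 122000 km².

122000 km²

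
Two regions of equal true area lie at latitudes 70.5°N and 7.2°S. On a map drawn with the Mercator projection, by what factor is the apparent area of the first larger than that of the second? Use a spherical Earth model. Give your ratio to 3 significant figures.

Mercator is conformal with k = sec φ, so areal scale = k² = sec²φ.
At 70.5°: sec²(70.5°) = 1/0.3338² = 8.974.
At 7.2°: sec²(7.2°) = 1/0.9921² = 1.016.
Ratio = 8.974/1.016 = cos²(7.2°)/cos²(70.5°) ≈ 8.83.

8.83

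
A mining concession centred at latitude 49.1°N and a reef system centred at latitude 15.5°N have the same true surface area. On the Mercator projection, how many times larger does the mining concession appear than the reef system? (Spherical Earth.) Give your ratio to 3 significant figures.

On Mercator, area is exaggerated by sec²φ = 1/cos²φ.
At 49.1°: sec²(49.1°) = 1/0.6547² = 2.333.
At 15.5°: sec²(15.5°) = 1/0.9636² = 1.077.
Ratio = 2.333/1.077 = cos²(15.5°)/cos²(49.1°) ≈ 2.17.

2.17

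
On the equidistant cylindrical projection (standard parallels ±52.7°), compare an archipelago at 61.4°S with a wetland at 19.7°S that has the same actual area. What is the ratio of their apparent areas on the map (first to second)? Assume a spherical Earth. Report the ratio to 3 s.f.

In the equirectangular projection with standard parallel φ₀ = 52.7° (x = Rλ cos φ₀, y = Rφ), meridians are true-scale (h = 1) and the parallel scale is k = cos φ₀ / cos φ.
Areal scale at 61.4°: h·k = 1.000 × 1.266 = 1.266.
Areal scale at 19.7°: h·k = 1.000 × 0.6437 = 0.6437.
Ratio = 1.266/0.6437 ≈ 1.97.

1.97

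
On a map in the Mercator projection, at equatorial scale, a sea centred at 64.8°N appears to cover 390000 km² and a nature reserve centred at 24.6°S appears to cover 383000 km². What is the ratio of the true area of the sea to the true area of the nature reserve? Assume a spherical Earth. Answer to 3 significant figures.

Mercator's areal exaggeration is sec²φ; hence true area = (apparent area) · cos²φ.
True area of sea: 390000 × cos²(64.8°) = 390000 × 0.1813 = 70700 km².
True area of nature reserve: 383000 × cos²(24.6°) = 383000 × 0.8267 = 316600 km².
Ratio = 70700 / 316600 ≈ 0.223.

0.223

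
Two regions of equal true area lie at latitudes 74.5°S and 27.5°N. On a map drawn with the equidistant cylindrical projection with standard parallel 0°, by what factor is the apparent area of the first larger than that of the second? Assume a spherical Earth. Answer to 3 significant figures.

In the plate carrée (x = Rλ, y = Rφ), meridians are true-scale (h = 1) and parallels are stretched by k = sec φ.
Areal scale at 74.5°: h·k = 1.000 × 3.742 = 3.742.
Areal scale at 27.5°: h·k = 1.000 × 1.127 = 1.127.
Ratio = 3.742/1.127 ≈ 3.32.

3.32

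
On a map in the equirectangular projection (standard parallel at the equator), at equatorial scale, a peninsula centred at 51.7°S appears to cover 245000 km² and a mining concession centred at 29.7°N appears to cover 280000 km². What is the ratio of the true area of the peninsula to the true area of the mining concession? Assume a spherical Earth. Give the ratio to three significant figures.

On the plate carrée, areal scale = h·k = 1 × sec φ, so true area = apparent × cos φ.
True area of peninsula: 245000 × cos(51.7°) = 245000 × 0.6198 = 151800 km².
True area of mining concession: 280000 × cos(29.7°) = 280000 × 0.8686 = 243200 km².
Ratio = 151800 / 243200 ≈ 0.624.

0.624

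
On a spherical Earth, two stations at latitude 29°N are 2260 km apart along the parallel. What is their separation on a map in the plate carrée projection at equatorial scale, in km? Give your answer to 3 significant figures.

In the plate carrée (x = Rλ, y = Rφ), meridians are true-scale (h = 1) and parallels are stretched by k = sec φ.
Along the parallel, k = sec 29° = 1/0.8746 = 1.143.
Map distance = 2260 × 1.143 ≈ 2580 km.

2580 km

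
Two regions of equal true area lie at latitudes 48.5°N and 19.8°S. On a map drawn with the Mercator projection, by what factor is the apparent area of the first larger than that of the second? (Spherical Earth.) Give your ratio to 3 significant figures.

2.02

Mercator areal scale is sec²φ.
At 48.5°: sec²(48.5°) = 1/0.6626² = 2.278.
At 19.8°: sec²(19.8°) = 1/0.9409² = 1.130.
Ratio = 2.278/1.130 = cos²(19.8°)/cos²(48.5°) ≈ 2.02.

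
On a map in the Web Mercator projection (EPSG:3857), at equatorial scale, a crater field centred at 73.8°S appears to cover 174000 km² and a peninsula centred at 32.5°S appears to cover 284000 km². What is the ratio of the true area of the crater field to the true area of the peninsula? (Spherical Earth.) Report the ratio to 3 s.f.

Since Mercator area scale is 1/cos²φ, the true area equals the apparent area multiplied by cos²φ.
True area of crater field: 174000 × cos²(73.8°) = 174000 × 0.07784 = 13540 km².
True area of peninsula: 284000 × cos²(32.5°) = 284000 × 0.7113 = 202000 km².
Ratio = 13540 / 202000 ≈ 0.0670.

0.0670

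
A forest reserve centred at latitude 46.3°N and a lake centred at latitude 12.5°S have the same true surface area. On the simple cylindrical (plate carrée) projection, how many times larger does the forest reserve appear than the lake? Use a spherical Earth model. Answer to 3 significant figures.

1.41

In the plate carrée (x = Rλ, y = Rφ), meridians are true-scale (h = 1) and parallels are stretched by k = sec φ.
Areal scale at 46.3°: h·k = 1.000 × 1.447 = 1.447.
Areal scale at 12.5°: h·k = 1.000 × 1.024 = 1.024.
Ratio = 1.447/1.024 ≈ 1.41.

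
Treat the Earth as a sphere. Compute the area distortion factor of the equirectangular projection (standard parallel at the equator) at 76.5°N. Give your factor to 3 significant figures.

For the equirectangular projection with φ₀ = 0 (plate carrée), h = 1 along meridians and k = sec φ along parallels.
Areal scale = h·k = 1 × sec φ; at 76.5°, h = 1.000, k = 4.284, so h·k = 4.284.

4.28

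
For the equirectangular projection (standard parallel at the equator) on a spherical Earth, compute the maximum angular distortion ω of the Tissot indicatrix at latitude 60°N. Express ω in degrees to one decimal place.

Plate carrée maps x = Rλ, y = Rφ. The meridian scale is h = 1 and the parallel scale is k = 1/cos φ = sec φ.
At 60°: h = 1.000, k = 2.000; principal scales a = 2.000, b = 1.000.
sin(ω/2) = (a − b)/(a + b) = 1.0000/3.000 = 0.3333, so ω = 2 arcsin(0.3333) ≈ 38.9°.

38.9°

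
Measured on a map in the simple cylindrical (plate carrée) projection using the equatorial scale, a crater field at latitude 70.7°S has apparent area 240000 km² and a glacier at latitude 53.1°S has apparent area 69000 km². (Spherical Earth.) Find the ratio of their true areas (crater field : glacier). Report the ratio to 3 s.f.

1.91

Plate carrée has h = 1 and k = sec φ, giving areal scale sec φ; true area = (apparent area) · cos φ.
True area of crater field: 240000 × cos(70.7°) = 240000 × 0.3305 = 79320 km².
True area of glacier: 69000 × cos(53.1°) = 69000 × 0.6004 = 41430 km².
Ratio = 79320 / 41430 ≈ 1.91.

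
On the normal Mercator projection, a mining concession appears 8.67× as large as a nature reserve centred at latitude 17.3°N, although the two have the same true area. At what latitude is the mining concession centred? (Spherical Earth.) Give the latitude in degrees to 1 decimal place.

For equal true areas on Mercator, apparent areas scale as sec²φ, so the ratio is cos²φ₂ / cos²φ₁.
cos²φ₂ / cos²φ₁ = 8.67  ⇒  cos φ₁ = cos 17.3° / √8.67 = 0.9548/2.944 = 0.3243.
φ₁ = arccos(0.3243) ≈ 71.1°.

71.1°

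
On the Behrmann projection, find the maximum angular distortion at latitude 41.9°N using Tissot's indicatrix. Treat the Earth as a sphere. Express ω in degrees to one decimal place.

Behrmann is a cylindrical equal-area projection with standard parallels at ±30°. For cylindrical equal-area with standard parallel φ₀, h = cos φ / cos φ₀ and k = cos φ₀ / cos φ, so h·k = 1.
At 41.9°: h = 0.8595, k = 1.164; principal scales a = 1.164, b = 0.8595.
sin(ω/2) = (a − b)/(a + b) = 0.3041/2.023 = 0.1503, so ω = 2 arcsin(0.1503) ≈ 17.3°.

17.3°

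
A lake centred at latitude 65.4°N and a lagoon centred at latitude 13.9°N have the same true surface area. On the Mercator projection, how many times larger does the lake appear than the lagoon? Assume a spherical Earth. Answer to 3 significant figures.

Mercator areal scale is sec²φ.
At 65.4°: sec²(65.4°) = 1/0.4163² = 5.771.
At 13.9°: sec²(13.9°) = 1/0.9707² = 1.061.
Ratio = 5.771/1.061 = cos²(13.9°)/cos²(65.4°) ≈ 5.44.

5.44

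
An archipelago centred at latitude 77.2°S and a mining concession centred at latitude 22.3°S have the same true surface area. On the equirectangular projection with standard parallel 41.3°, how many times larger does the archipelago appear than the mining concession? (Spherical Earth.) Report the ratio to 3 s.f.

The equidistant cylindrical projection with φ₀ = 41.3° has h = 1 (meridians true) and k = cos φ₀ / cos φ along parallels.
Areal scale at 77.2°: h·k = 1.000 × 3.391 = 3.391.
Areal scale at 22.3°: h·k = 1.000 × 0.8120 = 0.8120.
Ratio = 3.391/0.8120 ≈ 4.18.

4.18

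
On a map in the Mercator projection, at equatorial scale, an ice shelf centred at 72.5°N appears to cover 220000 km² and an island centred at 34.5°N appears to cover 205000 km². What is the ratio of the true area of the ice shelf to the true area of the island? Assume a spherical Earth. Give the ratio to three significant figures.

On Mercator the areal scale is sec²φ, so true area = apparent × cos²φ.
True area of ice shelf: 220000 × cos²(72.5°) = 220000 × 0.09042 = 19890 km².
True area of island: 205000 × cos²(34.5°) = 205000 × 0.6792 = 139200 km².
Ratio = 19890 / 139200 ≈ 0.143.

0.143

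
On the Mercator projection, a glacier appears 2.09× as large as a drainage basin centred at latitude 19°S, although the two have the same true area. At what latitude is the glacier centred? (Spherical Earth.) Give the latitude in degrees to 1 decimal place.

Mercator areal scale is sec²φ, so apparent-area ratio = sec²φ₁ / sec²φ₂ = cos²φ₂ / cos²φ₁.
cos²φ₂ / cos²φ₁ = 2.09  ⇒  cos φ₁ = cos 19° / √2.09 = 0.9455/1.446 = 0.6540.
φ₁ = arccos(0.6540) ≈ 49.2°.

49.2°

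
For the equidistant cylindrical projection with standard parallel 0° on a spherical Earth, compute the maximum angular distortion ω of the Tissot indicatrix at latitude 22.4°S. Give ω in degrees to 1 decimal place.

4.5°

In the plate carrée (x = Rλ, y = Rφ), meridians are true-scale (h = 1) and parallels are stretched by k = sec φ.
At 22.4°: h = 1.000, k = 1.082; principal scales a = 1.082, b = 1.000.
sin(ω/2) = (a − b)/(a + b) = 0.08161/2.082 = 0.03921, so ω = 2 arcsin(0.03921) ≈ 4.5°.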